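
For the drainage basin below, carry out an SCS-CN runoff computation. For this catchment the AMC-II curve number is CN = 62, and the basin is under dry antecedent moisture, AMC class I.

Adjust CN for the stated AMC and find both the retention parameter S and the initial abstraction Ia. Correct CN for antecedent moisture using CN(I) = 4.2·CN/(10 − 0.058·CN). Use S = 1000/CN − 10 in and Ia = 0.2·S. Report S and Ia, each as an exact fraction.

S = 9500/651 in ≈ 14.593 in; Ia = 1900/651 in ≈ 2.919 in

Adjust CN=62 to AMC I: 4.2·62/(10 − 0.058·62) → (1302/5) ÷ (1601/250) = 65100/1601 ≈ 40.662
Max retention: S = 1000/(65100/1601) − 10 = 9500/651 in (≈ 14.593 in)
Ia = 0.2·(9500/651) = 1900/651 in ≈ 2.919 in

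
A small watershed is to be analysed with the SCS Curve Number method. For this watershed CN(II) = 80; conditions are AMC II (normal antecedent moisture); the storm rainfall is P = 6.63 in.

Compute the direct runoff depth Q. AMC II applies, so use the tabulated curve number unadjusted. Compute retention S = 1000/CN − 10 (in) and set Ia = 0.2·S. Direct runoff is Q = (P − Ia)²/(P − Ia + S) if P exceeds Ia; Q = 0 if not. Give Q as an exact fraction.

AMC II — tabulated CN = 80 applies directly.
Retention S: 1000/CN − 10 with CN=80.000 → S = 5/2 ≈ 2.500 in
Ia = 0.2·(5/2) = 1/2 in ≈ 0.500 in
Since P=6.630 > Ia=0.500: effective rainfall P−Ia = 613/100 in
Runoff Q = (P−Ia)²/(P−Ia+S) = (6.130)²/(6.130+2.500) = 375769/86300 ≈ 4.354 in

Q = 375769/86300 in ≈ 4.354 in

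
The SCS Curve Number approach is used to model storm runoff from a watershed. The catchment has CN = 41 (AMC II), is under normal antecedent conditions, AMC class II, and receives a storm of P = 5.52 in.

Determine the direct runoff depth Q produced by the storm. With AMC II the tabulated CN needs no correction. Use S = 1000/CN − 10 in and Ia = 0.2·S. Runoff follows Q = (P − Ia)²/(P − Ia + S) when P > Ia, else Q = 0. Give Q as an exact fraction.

Q = 3666632/8947225 in ≈ 0.410 in

CN(II) = 41; AMC II needs no correction.
S = 1000/41 − 10 = 590/41 in ≈ 14.390 in
Initial abstraction Ia = S/5 = (590/41)/5 = 118/41 ≈ 2.878 in
P − Ia = 5.520 − 2.878 = 2708/1025 ≈ 2.642 in (> 0, runoff occurs)
Runoff Q = (P−Ia)²/(P−Ia+S) = (2.642)²/(2.642+14.390) = 3666632/8947225 ≈ 0.410 in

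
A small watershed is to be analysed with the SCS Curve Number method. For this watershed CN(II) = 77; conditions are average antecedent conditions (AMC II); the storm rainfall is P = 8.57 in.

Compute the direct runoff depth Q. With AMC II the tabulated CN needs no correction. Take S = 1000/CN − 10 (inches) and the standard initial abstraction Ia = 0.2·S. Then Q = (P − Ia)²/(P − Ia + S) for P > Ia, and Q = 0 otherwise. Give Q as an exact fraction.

Q = 3768609321/649795300 in ≈ 5.800 in

AMC II — tabulated CN = 77 applies directly.
S = 1000/77 − 10 = 230/77 in ≈ 2.987 in
Ia = 0.2S: 0.2·2.987 = 0.597 in (exactly 46/77)
P − Ia = 8.570 − 0.597 = 61389/7700 ≈ 7.973 in (> 0, runoff occurs)
Q = (61389/7700)²/((61389/7700) + 230/77) = (3768609321/59290000)/(84389/7700) = 3768609321/649795300 in ≈ 5.800 in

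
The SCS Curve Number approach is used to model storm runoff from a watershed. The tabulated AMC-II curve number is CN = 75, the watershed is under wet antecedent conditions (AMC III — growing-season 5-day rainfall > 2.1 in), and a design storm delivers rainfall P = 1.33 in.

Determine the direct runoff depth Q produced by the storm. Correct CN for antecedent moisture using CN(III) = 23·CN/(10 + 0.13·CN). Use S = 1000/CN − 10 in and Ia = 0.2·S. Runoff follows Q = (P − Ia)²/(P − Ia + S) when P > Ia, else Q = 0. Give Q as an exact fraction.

CN(III) from CN(II)=75: (23·75)/(10 + 0.13·75) = 6900/79 ≈ 87.342
S = 1000/(6900/79) − 10 = 100/69 in ≈ 1.449 in
Ia = 0.2·(100/69) = 20/69 in ≈ 0.290 in
Since P=1.330 > Ia=0.290: effective rainfall P−Ia = 7177/6900 in
Q: (7177/6900)² ÷ (17177/6900) = 51509329/118521300 in (≈ 0.435 in)

Q = 51509329/118521300 in ≈ 0.435 in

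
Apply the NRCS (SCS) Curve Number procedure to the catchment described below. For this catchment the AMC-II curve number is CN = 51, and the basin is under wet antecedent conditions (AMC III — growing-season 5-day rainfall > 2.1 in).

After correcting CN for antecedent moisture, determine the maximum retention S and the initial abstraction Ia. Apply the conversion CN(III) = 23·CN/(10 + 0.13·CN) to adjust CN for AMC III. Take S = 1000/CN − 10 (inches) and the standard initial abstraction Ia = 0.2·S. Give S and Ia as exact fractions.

Adjust CN=51 to AMC III: 23·51/(10 + 0.13·51) → 1173 ÷ (1663/100) = 117300/1663 ≈ 70.535
Retention S: 1000/CN − 10 with CN=70.535 → S = 4900/1173 ≈ 4.177 in
Ia = 0.2·(4900/1173) = 980/1173 in ≈ 0.835 in

S = 4900/1173 in ≈ 4.177 in; Ia = 980/1173 in ≈ 0.835 in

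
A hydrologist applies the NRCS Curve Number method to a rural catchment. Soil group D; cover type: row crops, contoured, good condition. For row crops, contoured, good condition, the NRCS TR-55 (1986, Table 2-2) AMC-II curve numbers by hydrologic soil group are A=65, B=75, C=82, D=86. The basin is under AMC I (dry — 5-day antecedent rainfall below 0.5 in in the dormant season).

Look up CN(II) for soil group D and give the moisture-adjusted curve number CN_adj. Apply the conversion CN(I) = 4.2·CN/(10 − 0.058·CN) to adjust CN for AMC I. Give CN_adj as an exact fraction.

CN_adj = 12900/179 ≈ 72.067

NRCS table: row crops, contoured, good condition, soil group D → CN(II) = 86
Adjust CN=86 to AMC I: 4.2·86/(10 − 0.058·86) → (1806/5) ÷ (1253/250) = 12900/179 ≈ 72.067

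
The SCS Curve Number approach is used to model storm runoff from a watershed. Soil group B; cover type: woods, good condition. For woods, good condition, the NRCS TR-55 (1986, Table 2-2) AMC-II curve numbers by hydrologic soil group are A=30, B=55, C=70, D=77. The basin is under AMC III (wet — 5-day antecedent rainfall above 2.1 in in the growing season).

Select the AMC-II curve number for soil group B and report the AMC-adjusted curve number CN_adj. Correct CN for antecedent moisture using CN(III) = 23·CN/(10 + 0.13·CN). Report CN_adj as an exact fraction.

NRCS table: woods, good condition, soil group B → CN(II) = 55
CN(III) from CN(II)=55: (23·55)/(10 + 0.13·55) = 25300/343 ≈ 73.761

CN_adj = 25300/343 ≈ 73.761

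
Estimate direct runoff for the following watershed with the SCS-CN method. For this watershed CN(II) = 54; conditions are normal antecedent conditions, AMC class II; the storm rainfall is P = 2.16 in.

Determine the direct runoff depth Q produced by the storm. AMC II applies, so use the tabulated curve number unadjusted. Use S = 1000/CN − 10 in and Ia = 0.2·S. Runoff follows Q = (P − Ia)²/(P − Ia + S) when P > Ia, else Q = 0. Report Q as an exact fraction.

Q = 47432/2044575 in ≈ 0.023 in

Average conditions: CN = 54 (no AMC adjustment).
Max retention: S = 1000/54 − 10 = 230/27 in (≈ 8.519 in)
Ia = 0.2·(230/27) = 46/27 in ≈ 1.704 in
Since P=2.160 > Ia=1.704: effective rainfall P−Ia = 308/675 in
Q = (308/675)²/((308/675) + 230/27) = (94864/455625)/(6058/675) = 47432/2044575 in ≈ 0.023 in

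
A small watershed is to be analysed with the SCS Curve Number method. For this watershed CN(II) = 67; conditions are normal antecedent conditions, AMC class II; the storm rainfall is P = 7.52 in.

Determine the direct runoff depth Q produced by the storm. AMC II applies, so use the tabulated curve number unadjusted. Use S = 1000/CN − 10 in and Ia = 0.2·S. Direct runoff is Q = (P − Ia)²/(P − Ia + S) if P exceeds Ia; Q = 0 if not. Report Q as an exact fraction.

CN(II) = 67; AMC II needs no correction.
Retention S: 1000/CN − 10 with CN=67.000 → S = 330/67 ≈ 4.925 in
Initial abstraction Ia = S/5 = (330/67)/5 = 66/67 ≈ 0.985 in
Excess rainfall: 7.520 − 0.985 = 6.535 in; P > Ia so Q > 0
Q: (10946/1675)² ÷ (19196/1675) = 29953729/8038325 in (≈ 3.726 in)

Q = 29953729/8038325 in ≈ 3.726 in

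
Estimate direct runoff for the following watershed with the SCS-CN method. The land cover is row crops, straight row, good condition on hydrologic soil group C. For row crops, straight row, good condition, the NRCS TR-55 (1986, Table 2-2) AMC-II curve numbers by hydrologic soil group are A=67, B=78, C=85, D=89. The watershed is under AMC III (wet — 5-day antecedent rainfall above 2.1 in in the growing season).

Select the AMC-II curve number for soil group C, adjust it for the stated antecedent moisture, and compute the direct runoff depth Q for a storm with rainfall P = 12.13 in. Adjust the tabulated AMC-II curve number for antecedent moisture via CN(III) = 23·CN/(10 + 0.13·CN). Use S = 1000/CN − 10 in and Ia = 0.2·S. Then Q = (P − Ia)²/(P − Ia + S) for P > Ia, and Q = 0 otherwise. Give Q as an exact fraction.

Q = 219288968089/19482865300 in ≈ 11.255 in

NRCS table: row crops, straight row, good condition, soil group C → CN(II) = 85
CN(III) from CN(II)=85: (23·85)/(10 + 0.13·85) = 39100/421 ≈ 92.874
Retention S: 1000/CN − 10 with CN=92.874 → S = 300/391 ≈ 0.767 in
Initial abstraction Ia = S/5 = (300/391)/5 = 60/391 ≈ 0.153 in
Since P=12.130 > Ia=0.153: effective rainfall P−Ia = 468283/39100 in
Q: (468283/39100)² ÷ (498283/39100) = 219288968089/19482865300 in (≈ 11.255 in)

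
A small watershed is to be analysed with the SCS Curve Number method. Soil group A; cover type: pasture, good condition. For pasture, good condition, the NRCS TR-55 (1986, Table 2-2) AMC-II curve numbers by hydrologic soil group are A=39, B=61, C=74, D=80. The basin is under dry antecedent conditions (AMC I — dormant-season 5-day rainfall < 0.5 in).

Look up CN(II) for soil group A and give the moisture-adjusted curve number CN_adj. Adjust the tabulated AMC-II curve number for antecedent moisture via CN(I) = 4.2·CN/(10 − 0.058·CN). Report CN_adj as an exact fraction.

CN_adj = 81900/3869 ≈ 21.168

NRCS table: pasture, good condition, soil group A → CN(II) = 39
CN(I) from CN(II)=39: (4.2·39)/(10 − 0.058·39) = 81900/3869 ≈ 21.168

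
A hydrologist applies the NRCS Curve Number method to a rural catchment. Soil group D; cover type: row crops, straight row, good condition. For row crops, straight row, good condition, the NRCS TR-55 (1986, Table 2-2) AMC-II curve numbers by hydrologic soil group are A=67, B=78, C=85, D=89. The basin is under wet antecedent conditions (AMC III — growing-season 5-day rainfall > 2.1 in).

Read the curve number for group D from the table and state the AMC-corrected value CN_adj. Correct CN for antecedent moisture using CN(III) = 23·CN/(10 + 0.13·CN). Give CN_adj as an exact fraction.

CN_adj = 204700/2157 ≈ 94.900

NRCS table: row crops, straight row, good condition, soil group D → CN(II) = 89
Wet (AMC III): CN(III) = 23·89/(10 + 0.13·89) = 2047/(2157/100) = 204700/2157 ≈ 94.900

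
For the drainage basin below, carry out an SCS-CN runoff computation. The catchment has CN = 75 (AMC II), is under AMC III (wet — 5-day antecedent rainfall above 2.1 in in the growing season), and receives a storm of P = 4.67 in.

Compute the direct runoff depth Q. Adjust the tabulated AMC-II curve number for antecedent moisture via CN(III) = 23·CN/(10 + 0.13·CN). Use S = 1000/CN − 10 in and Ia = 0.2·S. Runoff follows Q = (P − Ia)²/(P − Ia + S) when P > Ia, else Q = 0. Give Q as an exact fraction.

Adjust CN=75 to AMC III: 23·75/(10 + 0.13·75) → 1725 ÷ (79/4) = 6900/79 ≈ 87.342
Retention S: 1000/CN − 10 with CN=87.342 → S = 100/69 ≈ 1.449 in
Ia = 0.2·(100/69) = 20/69 in ≈ 0.290 in
P − Ia = 4.670 − 0.290 = 30223/6900 ≈ 4.380 in (> 0, runoff occurs)
Q = (30223/6900)²/((30223/6900) + 100/69) = (913429729/47610000)/(40223/6900) = 913429729/277538700 in ≈ 3.291 in

Q = 913429729/277538700 in ≈ 3.291 in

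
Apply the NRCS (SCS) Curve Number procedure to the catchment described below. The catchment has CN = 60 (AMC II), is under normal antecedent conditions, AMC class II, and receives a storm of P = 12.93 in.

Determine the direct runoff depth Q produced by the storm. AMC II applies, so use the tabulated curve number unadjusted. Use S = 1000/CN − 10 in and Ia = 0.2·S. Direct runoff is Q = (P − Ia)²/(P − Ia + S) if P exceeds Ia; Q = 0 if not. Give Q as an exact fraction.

Q = 12103441/1643700 in ≈ 7.364 in

Average conditions: CN = 60 (no AMC adjustment).
Retention S: 1000/CN − 10 with CN=60.000 → S = 20/3 ≈ 6.667 in
Ia = 0.2S: 0.2·6.667 = 1.333 in (exactly 4/3)
Excess rainfall: 12.930 − 1.333 = 11.597 in; P > Ia so Q > 0
Runoff Q = (P−Ia)²/(P−Ia+S) = (11.597)²/(11.597+6.667) = 12103441/1643700 ≈ 7.364 in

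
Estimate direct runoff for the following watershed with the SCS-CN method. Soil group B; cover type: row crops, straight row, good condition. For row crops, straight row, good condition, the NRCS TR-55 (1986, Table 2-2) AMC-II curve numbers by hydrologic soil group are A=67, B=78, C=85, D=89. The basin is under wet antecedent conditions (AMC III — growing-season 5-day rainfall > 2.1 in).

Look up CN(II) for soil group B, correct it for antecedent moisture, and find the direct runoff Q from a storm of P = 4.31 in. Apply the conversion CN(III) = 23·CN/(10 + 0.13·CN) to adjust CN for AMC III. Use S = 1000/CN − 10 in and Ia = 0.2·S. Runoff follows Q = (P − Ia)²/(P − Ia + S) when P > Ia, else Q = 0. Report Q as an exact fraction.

Q = 132938264449/42572247900 in ≈ 3.123 in

NRCS table: row crops, straight row, good condition, soil group B → CN(II) = 78
CN(III) from CN(II)=78: (23·78)/(10 + 0.13·78) = 89700/1007 ≈ 89.076
Retention S: 1000/CN − 10 with CN=89.076 → S = 1100/897 ≈ 1.226 in
Initial abstraction Ia = S/5 = (1100/897)/5 = 220/897 ≈ 0.245 in
P − Ia = 4.310 − 0.245 = 364607/89700 ≈ 4.065 in (> 0, runoff occurs)
Q = (364607/89700)²/((364607/89700) + 1100/897) = (132938264449/8046090000)/(474607/89700) = 132938264449/42572247900 in ≈ 3.123 in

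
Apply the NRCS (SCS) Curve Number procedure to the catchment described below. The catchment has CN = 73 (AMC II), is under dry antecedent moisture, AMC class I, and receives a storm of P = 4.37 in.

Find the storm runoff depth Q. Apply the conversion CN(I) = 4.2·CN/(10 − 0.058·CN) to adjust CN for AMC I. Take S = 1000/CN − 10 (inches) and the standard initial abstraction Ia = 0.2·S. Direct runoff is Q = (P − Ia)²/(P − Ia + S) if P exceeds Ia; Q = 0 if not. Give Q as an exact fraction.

Dry (AMC I): CN(I) = 4.2·73/(10 − 0.058·73) = (1533/5)/(2883/500) = 51100/961 ≈ 53.174
Max retention: S = 1000/(51100/961) − 10 = 4500/511 in (≈ 8.806 in)
Ia = 0.2S: 0.2·8.806 = 1.761 in (exactly 900/511)
Since P=4.370 > Ia=1.761: effective rainfall P−Ia = 133307/51100 in
Q: (133307/51100)² ÷ (583307/51100) = 17770756249/29806987700 in (≈ 0.596 in)

Q = 17770756249/29806987700 in ≈ 0.596 in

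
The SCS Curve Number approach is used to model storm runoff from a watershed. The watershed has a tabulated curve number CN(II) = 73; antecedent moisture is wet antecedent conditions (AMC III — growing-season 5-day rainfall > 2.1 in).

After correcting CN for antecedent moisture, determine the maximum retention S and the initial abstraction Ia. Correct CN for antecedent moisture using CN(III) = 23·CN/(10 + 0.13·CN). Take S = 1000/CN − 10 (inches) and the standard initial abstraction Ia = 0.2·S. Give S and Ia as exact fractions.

CN(III) from CN(II)=73: (23·73)/(10 + 0.13·73) = 167900/1949 ≈ 86.147
Max retention: S = 1000/(167900/1949) − 10 = 2700/1679 in (≈ 1.608 in)
Ia = 0.2S: 0.2·1.608 = 0.322 in (exactly 540/1679)

S = 2700/1679 in ≈ 1.608 in; Ia = 540/1679 in ≈ 0.322 in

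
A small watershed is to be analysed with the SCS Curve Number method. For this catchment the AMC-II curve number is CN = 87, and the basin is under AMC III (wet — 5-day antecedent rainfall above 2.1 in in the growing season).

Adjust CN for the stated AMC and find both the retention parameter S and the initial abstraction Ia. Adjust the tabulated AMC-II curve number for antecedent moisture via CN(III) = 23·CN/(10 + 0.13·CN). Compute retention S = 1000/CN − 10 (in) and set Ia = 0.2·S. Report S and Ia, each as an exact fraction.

S = 1300/2001 in ≈ 0.650 in; Ia = 260/2001 in ≈ 0.130 in

Wet (AMC III): CN(III) = 23·87/(10 + 0.13·87) = 2001/(2131/100) = 200100/2131 ≈ 93.900
Max retention: S = 1000/(200100/2131) − 10 = 1300/2001 in (≈ 0.650 in)
Ia = 0.2S: 0.2·0.650 = 0.130 in (exactly 260/2001)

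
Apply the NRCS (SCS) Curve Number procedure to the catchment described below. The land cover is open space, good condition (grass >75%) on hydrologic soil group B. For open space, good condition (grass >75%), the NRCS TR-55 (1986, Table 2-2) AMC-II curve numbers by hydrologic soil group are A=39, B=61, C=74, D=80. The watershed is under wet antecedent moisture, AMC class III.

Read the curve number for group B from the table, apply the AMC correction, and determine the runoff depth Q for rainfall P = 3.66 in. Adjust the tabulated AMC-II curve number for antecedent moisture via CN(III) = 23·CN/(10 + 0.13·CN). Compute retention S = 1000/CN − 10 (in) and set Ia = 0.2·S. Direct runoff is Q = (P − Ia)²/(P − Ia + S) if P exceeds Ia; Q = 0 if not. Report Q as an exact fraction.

NRCS table: open space, good condition (grass >75%), soil group B → CN(II) = 61
CN(III) from CN(II)=61: (23·61)/(10 + 0.13·61) = 140300/1793 ≈ 78.249
Retention S: 1000/CN − 10 with CN=78.249 → S = 3900/1403 ≈ 2.780 in
Initial abstraction Ia = S/5 = (3900/1403)/5 = 780/1403 ≈ 0.556 in
Since P=3.660 > Ia=0.556: effective rainfall P−Ia = 217749/70150 in
Q: (217749/70150)² ÷ (412749/70150) = 5268291889/3217149150 in (≈ 1.638 in)

Q = 5268291889/3217149150 in ≈ 1.638 in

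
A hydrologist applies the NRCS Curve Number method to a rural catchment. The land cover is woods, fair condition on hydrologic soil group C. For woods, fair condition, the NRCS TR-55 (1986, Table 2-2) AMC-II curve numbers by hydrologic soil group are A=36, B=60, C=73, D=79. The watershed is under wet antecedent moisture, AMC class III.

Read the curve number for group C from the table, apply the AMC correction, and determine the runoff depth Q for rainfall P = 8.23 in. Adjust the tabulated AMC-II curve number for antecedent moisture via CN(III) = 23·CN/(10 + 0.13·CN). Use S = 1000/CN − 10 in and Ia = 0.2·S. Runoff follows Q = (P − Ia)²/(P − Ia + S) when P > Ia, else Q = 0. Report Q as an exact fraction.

NRCS table: woods, fair condition, soil group C → CN(II) = 73
Adjust CN=73 to AMC III: 23·73/(10 + 0.13·73) → 1679 ÷ (1949/100) = 167900/1949 ≈ 86.147
S = 1000/(167900/1949) − 10 = 2700/1679 in ≈ 1.608 in
Ia = 0.2·(2700/1679) = 540/1679 in ≈ 0.322 in
Since P=8.230 > Ia=0.322: effective rainfall P−Ia = 1327817/167900 in
Runoff Q = (P−Ia)²/(P−Ia+S) = (7.908)²/(7.908+1.608) = 1763097985489/268273474300 ≈ 6.572 in

Q = 1763097985489/268273474300 in ≈ 6.572 in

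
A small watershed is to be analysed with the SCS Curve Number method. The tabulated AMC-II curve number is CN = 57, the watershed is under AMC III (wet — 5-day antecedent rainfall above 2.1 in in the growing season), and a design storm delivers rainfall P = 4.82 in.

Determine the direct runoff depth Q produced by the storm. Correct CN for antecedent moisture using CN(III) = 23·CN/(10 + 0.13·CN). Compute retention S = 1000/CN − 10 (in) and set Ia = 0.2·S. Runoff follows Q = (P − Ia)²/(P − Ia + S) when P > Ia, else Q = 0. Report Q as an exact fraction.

Q = 74502248401/31985188050 in ≈ 2.329 in

Adjust CN=57 to AMC III: 23·57/(10 + 0.13·57) → 1311 ÷ (1741/100) = 131100/1741 ≈ 75.302
Max retention: S = 1000/(131100/1741) − 10 = 4300/1311 in (≈ 3.280 in)
Ia = 0.2S: 0.2·3.280 = 0.656 in (exactly 860/1311)
Excess rainfall: 4.820 − 0.656 = 4.164 in; P > Ia so Q > 0
Q = (272951/65550)²/((272951/65550) + 4300/1311) = (74502248401/4296802500)/(487951/65550) = 74502248401/31985188050 in ≈ 2.329 in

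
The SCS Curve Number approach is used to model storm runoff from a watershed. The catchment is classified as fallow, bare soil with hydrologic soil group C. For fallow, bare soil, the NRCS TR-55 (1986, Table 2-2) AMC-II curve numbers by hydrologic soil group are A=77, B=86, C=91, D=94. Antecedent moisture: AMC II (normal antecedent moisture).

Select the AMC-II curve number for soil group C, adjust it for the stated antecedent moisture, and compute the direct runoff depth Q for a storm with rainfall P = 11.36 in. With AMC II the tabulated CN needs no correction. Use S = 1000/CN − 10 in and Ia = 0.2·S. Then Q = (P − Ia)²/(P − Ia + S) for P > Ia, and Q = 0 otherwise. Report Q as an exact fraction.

Q = 161213809/15722525 in ≈ 10.254 in

NRCS table: fallow, bare soil, soil group C → CN(II) = 91
CN(II) = 91; AMC II needs no correction.
Max retention: S = 1000/91 − 10 = 90/91 in (≈ 0.989 in)
Ia = 0.2·(90/91) = 18/91 in ≈ 0.198 in
P − Ia = 11.360 − 0.198 = 25394/2275 ≈ 11.162 in (> 0, runoff occurs)
Runoff Q = (P−Ia)²/(P−Ia+S) = (11.162)²/(11.162+0.989) = 161213809/15722525 ≈ 10.254 in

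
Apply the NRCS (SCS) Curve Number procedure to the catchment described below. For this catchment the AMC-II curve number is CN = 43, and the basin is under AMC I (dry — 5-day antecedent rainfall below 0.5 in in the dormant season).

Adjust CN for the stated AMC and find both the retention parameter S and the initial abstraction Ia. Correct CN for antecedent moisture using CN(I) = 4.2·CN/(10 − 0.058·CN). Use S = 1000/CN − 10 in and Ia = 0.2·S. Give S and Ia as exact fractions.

S = 9500/301 in ≈ 31.561 in; Ia = 1900/301 in ≈ 6.312 in

Adjust CN=43 to AMC I: 4.2·43/(10 − 0.058·43) → (903/5) ÷ (3753/500) = 30100/1251 ≈ 24.061
Retention S: 1000/CN − 10 with CN=24.061 → S = 9500/301 ≈ 31.561 in
Initial abstraction Ia = S/5 = (9500/301)/5 = 1900/301 ≈ 6.312 in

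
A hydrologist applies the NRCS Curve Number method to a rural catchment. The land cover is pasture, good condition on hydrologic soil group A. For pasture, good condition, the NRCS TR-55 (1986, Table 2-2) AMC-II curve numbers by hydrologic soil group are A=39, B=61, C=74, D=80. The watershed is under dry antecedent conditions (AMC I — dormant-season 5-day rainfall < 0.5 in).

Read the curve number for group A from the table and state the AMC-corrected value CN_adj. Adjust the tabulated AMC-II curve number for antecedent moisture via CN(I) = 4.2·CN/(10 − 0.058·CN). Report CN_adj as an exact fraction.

CN_adj = 81900/3869 ≈ 21.168

NRCS table: pasture, good condition, soil group A → CN(II) = 39
CN(I) from CN(II)=39: (4.2·39)/(10 − 0.058·39) = 81900/3869 ≈ 21.168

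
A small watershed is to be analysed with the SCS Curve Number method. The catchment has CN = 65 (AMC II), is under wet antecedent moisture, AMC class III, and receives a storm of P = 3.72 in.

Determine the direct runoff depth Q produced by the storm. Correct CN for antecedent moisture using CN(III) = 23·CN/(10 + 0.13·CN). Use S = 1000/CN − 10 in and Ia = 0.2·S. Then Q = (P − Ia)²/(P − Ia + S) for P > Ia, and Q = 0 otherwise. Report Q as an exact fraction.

Wet (AMC III): CN(III) = 23·65/(10 + 0.13·65) = 1495/(369/20) = 29900/369 ≈ 81.030
S = 1000/(29900/369) − 10 = 700/299 in ≈ 2.341 in
Initial abstraction Ia = S/5 = (700/299)/5 = 140/299 ≈ 0.468 in
Since P=3.720 > Ia=0.468: effective rainfall P−Ia = 24307/7475 in
Runoff Q = (P−Ia)²/(P−Ia+S) = (3.252)²/(3.252+2.341) = 590830249/312507325 ≈ 1.891 in

Q = 590830249/312507325 in ≈ 1.891 in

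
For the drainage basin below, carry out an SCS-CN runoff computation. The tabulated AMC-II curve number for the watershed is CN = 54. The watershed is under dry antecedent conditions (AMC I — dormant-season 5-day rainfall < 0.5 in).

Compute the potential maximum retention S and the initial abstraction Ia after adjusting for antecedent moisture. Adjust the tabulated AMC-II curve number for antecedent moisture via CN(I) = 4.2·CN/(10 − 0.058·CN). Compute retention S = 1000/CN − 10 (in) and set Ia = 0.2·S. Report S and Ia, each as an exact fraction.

S = 11500/567 in ≈ 20.282 in; Ia = 2300/567 in ≈ 4.056 in

Dry (AMC I): CN(I) = 4.2·54/(10 − 0.058·54) = (1134/5)/(1717/250) = 56700/1717 ≈ 33.023
Max retention: S = 1000/(56700/1717) − 10 = 11500/567 in (≈ 20.282 in)
Ia = 0.2·(11500/567) = 2300/567 in ≈ 4.056 in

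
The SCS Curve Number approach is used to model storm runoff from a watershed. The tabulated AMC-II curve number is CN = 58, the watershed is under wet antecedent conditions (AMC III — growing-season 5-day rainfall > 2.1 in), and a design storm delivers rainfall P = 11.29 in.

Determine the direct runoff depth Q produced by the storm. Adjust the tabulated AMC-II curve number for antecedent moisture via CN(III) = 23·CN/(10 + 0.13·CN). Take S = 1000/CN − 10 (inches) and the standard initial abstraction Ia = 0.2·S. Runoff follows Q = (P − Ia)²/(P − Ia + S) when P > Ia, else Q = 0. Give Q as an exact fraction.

Adjust CN=58 to AMC III: 23·58/(10 + 0.13·58) → 1334 ÷ (877/50) = 66700/877 ≈ 76.055
Max retention: S = 1000/(66700/877) − 10 = 2100/667 in (≈ 3.148 in)
Ia = 0.2·(2100/667) = 420/667 in ≈ 0.630 in
Since P=11.290 > Ia=0.630: effective rainfall P−Ia = 711043/66700 in
Q: (711043/66700)² ÷ (921043/66700) = 505582147849/61433568100 in (≈ 8.230 in)

Q = 505582147849/61433568100 in ≈ 8.230 in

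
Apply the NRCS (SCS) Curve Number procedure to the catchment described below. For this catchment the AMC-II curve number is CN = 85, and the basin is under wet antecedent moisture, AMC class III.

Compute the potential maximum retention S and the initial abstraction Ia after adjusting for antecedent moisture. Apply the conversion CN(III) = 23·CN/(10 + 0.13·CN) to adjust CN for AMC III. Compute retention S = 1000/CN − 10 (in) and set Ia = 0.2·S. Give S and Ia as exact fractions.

S = 300/391 in ≈ 0.767 in; Ia = 60/391 in ≈ 0.153 in

Wet (AMC III): CN(III) = 23·85/(10 + 0.13·85) = 1955/(421/20) = 39100/421 ≈ 92.874
S = 1000/(39100/421) − 10 = 300/391 in ≈ 0.767 in
Ia = 0.2S: 0.2·0.767 = 0.153 in (exactly 60/391)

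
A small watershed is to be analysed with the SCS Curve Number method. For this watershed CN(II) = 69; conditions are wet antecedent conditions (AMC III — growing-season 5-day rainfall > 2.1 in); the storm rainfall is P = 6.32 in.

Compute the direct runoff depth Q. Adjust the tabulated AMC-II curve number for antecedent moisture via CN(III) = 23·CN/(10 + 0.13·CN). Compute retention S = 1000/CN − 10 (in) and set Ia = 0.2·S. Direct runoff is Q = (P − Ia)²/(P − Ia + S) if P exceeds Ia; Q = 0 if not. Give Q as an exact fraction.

Q = 27670340258/6204098775 in ≈ 4.460 in

CN(III) from CN(II)=69: (23·69)/(10 + 0.13·69) = 158700/1897 ≈ 83.658
Max retention: S = 1000/(158700/1897) − 10 = 3100/1587 in (≈ 1.953 in)
Ia = 0.2S: 0.2·1.953 = 0.391 in (exactly 620/1587)
Excess rainfall: 6.320 − 0.391 = 5.929 in; P > Ia so Q > 0
Q: (235246/39675)² ÷ (312746/39675) = 27670340258/6204098775 in (≈ 4.460 in)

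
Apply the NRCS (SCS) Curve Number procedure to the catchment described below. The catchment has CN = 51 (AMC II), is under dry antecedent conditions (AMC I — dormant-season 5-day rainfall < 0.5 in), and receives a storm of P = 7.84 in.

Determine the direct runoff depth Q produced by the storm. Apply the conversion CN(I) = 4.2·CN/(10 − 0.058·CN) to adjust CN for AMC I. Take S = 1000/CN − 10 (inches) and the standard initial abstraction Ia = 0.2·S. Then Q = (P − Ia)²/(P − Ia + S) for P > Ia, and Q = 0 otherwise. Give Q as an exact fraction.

Adjust CN=51 to AMC I: 4.2·51/(10 − 0.058·51) → (1071/5) ÷ (3521/500) = 15300/503 ≈ 30.417
Max retention: S = 1000/(15300/503) − 10 = 3500/153 in (≈ 22.876 in)
Ia = 0.2·(3500/153) = 700/153 in ≈ 4.575 in
Excess rainfall: 7.840 − 4.575 = 3.265 in; P > Ia so Q > 0
Q = (12488/3825)²/((12488/3825) + 3500/153) = (155950144/14630625)/(99988/3825) = 5569648/13659075 in ≈ 0.408 in

Q = 5569648/13659075 in ≈ 0.408 in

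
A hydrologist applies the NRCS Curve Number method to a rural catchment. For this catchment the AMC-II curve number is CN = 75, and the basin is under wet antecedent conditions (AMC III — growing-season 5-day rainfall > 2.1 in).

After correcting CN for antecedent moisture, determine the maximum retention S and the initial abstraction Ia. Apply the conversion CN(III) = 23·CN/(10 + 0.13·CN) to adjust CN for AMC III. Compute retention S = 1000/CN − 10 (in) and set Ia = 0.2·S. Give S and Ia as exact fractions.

CN(III) from CN(II)=75: (23·75)/(10 + 0.13·75) = 6900/79 ≈ 87.342
Retention S: 1000/CN − 10 with CN=87.342 → S = 100/69 ≈ 1.449 in
Ia = 0.2·(100/69) = 20/69 in ≈ 0.290 in

S = 100/69 in ≈ 1.449 in; Ia = 20/69 in ≈ 0.290 in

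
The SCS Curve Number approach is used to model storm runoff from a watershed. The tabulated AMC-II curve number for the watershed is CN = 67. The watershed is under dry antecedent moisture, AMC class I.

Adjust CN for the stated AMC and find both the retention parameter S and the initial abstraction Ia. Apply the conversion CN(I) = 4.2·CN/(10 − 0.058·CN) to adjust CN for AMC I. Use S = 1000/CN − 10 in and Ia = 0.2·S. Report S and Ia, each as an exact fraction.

CN(I) from CN(II)=67: (4.2·67)/(10 − 0.058·67) = 46900/1019 ≈ 46.026
Max retention: S = 1000/(46900/1019) − 10 = 5500/469 in (≈ 11.727 in)
Ia = 0.2·(5500/469) = 1100/469 in ≈ 2.345 in

S = 5500/469 in ≈ 11.727 in; Ia = 1100/469 in ≈ 2.345 in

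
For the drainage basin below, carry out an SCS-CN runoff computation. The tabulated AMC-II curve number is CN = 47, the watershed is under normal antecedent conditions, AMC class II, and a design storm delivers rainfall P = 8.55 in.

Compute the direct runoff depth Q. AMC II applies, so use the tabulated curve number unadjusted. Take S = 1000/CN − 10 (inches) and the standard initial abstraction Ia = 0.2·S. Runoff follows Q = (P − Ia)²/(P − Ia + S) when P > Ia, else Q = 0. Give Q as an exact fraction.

Q = 35010889/15525980 in ≈ 2.255 in

Average conditions: CN = 47 (no AMC adjustment).
Retention S: 1000/CN − 10 with CN=47.000 → S = 530/47 ≈ 11.277 in
Ia = 0.2·(530/47) = 106/47 in ≈ 2.255 in
Excess rainfall: 8.550 − 2.255 = 6.295 in; P > Ia so Q > 0
Q: (5917/940)² ÷ (16517/940) = 35010889/15525980 in (≈ 2.255 in)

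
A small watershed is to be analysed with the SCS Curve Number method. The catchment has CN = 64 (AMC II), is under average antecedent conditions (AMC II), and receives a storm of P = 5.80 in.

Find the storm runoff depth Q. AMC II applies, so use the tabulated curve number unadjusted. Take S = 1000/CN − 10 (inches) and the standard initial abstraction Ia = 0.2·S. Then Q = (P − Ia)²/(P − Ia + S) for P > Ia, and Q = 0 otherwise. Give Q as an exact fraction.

CN(II) = 64; AMC II needs no correction.
S = 1000/64 − 10 = 45/8 in ≈ 5.625 in
Ia = 0.2S: 0.2·5.625 = 1.125 in (exactly 9/8)
P − Ia = 5.800 − 1.125 = 187/40 ≈ 4.675 in (> 0, runoff occurs)
Runoff Q = (P−Ia)²/(P−Ia+S) = (4.675)²/(4.675+5.625) = 34969/16480 ≈ 2.122 in

Q = 34969/16480 in ≈ 2.122 in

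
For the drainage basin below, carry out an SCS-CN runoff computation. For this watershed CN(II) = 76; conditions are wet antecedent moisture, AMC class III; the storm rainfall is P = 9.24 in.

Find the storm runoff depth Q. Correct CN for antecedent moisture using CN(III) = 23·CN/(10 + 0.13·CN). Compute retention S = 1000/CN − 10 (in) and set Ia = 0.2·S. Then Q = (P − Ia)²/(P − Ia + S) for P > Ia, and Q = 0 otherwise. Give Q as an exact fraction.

CN(III) from CN(II)=76: (23·76)/(10 + 0.13·76) = 43700/497 ≈ 87.928
Max retention: S = 1000/(43700/497) − 10 = 600/437 in (≈ 1.373 in)
Ia = 0.2S: 0.2·1.373 = 0.275 in (exactly 120/437)
Since P=9.240 > Ia=0.275: effective rainfall P−Ia = 97947/10925 in
Runoff Q = (P−Ia)²/(P−Ia+S) = (8.965)²/(8.965+1.373) = 3197871603/411315325 ≈ 7.775 in

Q = 3197871603/411315325 in ≈ 7.775 in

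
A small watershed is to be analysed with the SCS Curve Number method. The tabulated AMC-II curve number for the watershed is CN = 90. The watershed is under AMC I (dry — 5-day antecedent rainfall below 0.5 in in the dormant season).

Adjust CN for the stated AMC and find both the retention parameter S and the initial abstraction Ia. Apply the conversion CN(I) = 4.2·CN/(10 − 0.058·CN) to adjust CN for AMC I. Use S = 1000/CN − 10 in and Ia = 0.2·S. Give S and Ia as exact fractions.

S = 500/189 in ≈ 2.646 in; Ia = 100/189 in ≈ 0.529 in

CN(I) from CN(II)=90: (4.2·90)/(10 − 0.058·90) = 18900/239 ≈ 79.079
Retention S: 1000/CN − 10 with CN=79.079 → S = 500/189 ≈ 2.646 in
Ia = 0.2·(500/189) = 100/189 in ≈ 0.529 in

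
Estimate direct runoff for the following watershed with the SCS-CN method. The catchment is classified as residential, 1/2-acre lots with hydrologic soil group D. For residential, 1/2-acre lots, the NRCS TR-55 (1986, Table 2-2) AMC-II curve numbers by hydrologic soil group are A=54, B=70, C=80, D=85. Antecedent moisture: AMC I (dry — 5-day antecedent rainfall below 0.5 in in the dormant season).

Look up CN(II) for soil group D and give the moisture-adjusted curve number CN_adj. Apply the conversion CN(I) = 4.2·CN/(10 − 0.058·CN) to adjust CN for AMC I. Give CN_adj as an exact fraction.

NRCS table: residential, 1/2-acre lots, soil group D → CN(II) = 85
CN(I) from CN(II)=85: (4.2·85)/(10 − 0.058·85) = 11900/169 ≈ 70.414

CN_adj = 11900/169 ≈ 70.414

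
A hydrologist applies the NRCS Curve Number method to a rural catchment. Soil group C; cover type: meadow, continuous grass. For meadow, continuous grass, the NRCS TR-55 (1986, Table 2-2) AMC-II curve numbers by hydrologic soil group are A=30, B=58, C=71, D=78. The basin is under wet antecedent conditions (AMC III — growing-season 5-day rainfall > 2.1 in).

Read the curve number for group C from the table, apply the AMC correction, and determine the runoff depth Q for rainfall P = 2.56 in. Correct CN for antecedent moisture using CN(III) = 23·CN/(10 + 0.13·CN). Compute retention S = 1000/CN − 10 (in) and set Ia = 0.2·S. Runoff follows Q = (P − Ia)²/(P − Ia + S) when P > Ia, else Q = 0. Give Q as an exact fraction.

NRCS table: meadow, continuous grass, soil group C → CN(II) = 71
Wet (AMC III): CN(III) = 23·71/(10 + 0.13·71) = 1633/(1923/100) = 163300/1923 ≈ 84.919
S = 1000/(163300/1923) − 10 = 2900/1633 in ≈ 1.776 in
Ia = 0.2S: 0.2·1.776 = 0.355 in (exactly 580/1633)
Since P=2.560 > Ia=0.355: effective rainfall P−Ia = 90012/40825 in
Q = (90012/40825)²/((90012/40825) + 2900/1633) = (8102160144/1666680625)/(162512/40825) = 506385009/414659525 in ≈ 1.221 in

Q = 506385009/414659525 in ≈ 1.221 in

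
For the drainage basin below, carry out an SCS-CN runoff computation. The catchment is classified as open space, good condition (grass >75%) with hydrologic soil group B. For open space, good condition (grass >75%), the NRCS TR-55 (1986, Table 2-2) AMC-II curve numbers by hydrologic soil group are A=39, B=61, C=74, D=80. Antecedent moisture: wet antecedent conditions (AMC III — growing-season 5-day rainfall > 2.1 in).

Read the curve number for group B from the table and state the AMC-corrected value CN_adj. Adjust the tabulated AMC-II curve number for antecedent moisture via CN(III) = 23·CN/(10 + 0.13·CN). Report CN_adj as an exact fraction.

CN_adj = 140300/1793 ≈ 78.249

NRCS table: open space, good condition (grass >75%), soil group B → CN(II) = 61
CN(III) from CN(II)=61: (23·61)/(10 + 0.13·61) = 140300/1793 ≈ 78.249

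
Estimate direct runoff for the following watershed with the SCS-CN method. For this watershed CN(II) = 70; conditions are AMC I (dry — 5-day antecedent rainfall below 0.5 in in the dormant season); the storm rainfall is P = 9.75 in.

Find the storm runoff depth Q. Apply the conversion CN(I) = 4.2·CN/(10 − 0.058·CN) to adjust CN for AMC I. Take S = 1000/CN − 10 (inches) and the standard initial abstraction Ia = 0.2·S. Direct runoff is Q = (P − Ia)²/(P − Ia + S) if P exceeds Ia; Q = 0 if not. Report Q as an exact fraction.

Adjust CN=70 to AMC I: 4.2·70/(10 − 0.058·70) → 294 ÷ (297/50) = 4900/99 ≈ 49.495
S = 1000/(4900/99) − 10 = 500/49 in ≈ 10.204 in
Initial abstraction Ia = S/5 = (500/49)/5 = 100/49 ≈ 2.041 in
Since P=9.750 > Ia=2.041: effective rainfall P−Ia = 1511/196 in
Q: (1511/196)² ÷ (3511/196) = 2283121/688156 in (≈ 3.318 in)

Q = 2283121/688156 in ≈ 3.318 in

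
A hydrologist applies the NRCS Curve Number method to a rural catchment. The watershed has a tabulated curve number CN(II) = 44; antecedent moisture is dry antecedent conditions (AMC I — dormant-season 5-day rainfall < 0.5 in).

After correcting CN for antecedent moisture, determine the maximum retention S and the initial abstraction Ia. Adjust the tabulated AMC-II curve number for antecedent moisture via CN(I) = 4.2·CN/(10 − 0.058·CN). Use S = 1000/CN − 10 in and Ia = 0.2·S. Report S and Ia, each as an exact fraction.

S = 1000/33 in ≈ 30.303 in; Ia = 200/33 in ≈ 6.061 in

Dry (AMC I): CN(I) = 4.2·44/(10 − 0.058·44) = (924/5)/(931/125) = 3300/133 ≈ 24.812
S = 1000/(3300/133) − 10 = 1000/33 in ≈ 30.303 in
Initial abstraction Ia = S/5 = (1000/33)/5 = 200/33 ≈ 6.061 in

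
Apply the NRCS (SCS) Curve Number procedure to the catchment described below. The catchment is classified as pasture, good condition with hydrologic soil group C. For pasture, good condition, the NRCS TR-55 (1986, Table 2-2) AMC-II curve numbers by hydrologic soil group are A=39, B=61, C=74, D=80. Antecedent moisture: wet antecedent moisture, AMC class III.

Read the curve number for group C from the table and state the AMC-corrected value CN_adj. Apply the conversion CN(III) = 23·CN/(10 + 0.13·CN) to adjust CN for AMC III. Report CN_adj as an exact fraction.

NRCS table: pasture, good condition, soil group C → CN(II) = 74
Wet (AMC III): CN(III) = 23·74/(10 + 0.13·74) = 1702/(981/50) = 85100/981 ≈ 86.748

CN_adj = 85100/981 ≈ 86.748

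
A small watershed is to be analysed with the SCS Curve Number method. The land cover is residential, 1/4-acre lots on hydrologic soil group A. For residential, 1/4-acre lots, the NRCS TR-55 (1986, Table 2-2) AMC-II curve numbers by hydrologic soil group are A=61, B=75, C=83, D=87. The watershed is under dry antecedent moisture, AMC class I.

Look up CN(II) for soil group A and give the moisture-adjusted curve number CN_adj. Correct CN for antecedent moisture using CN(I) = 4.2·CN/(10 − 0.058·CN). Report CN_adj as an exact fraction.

CN_adj = 42700/1077 ≈ 39.647

NRCS table: residential, 1/4-acre lots, soil group A → CN(II) = 61
CN(I) from CN(II)=61: (4.2·61)/(10 − 0.058·61) = 42700/1077 ≈ 39.647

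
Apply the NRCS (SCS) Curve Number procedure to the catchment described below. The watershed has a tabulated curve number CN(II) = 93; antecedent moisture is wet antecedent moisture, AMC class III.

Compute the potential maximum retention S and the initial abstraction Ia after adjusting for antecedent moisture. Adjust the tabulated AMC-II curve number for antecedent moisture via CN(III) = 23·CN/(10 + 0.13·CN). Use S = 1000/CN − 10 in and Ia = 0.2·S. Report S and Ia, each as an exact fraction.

S = 700/2139 in ≈ 0.327 in; Ia = 140/2139 in ≈ 0.065 in

Adjust CN=93 to AMC III: 23·93/(10 + 0.13·93) → 2139 ÷ (2209/100) = 213900/2209 ≈ 96.831
S = 1000/(213900/2209) − 10 = 700/2139 in ≈ 0.327 in
Ia = 0.2·(700/2139) = 140/2139 in ≈ 0.065 in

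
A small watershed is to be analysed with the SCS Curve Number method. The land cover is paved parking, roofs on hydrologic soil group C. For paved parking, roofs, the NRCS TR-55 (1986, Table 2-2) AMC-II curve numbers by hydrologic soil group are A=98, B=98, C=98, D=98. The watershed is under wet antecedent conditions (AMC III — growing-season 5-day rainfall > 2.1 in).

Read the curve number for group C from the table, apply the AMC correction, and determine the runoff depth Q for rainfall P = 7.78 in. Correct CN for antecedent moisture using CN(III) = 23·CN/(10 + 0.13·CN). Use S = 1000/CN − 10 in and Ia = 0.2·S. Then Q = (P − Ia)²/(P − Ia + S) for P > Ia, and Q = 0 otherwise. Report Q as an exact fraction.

NRCS table: paved parking, roofs, soil group C → CN(II) = 98
Wet (AMC III): CN(III) = 23·98/(10 + 0.13·98) = 2254/(1137/50) = 112700/1137 ≈ 99.120
Retention S: 1000/CN − 10 with CN=99.120 → S = 100/1127 ≈ 0.089 in
Ia = 0.2·(100/1127) = 20/1127 in ≈ 0.018 in
Excess rainfall: 7.780 − 0.018 = 7.762 in; P > Ia so Q > 0
Q: (437403/56350)² ÷ (442403/56350) = 191321384409/24929409050 in (≈ 7.675 in)

Q = 191321384409/24929409050 in ≈ 7.675 in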